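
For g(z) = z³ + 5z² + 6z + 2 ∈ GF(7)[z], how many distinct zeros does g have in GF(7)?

3

Evaluate at each of the 7 elements of GF(7):
g(0) = 2; g(1) = 0 → root; g(2) = 0 → root; g(3) = 1; g(4) = 2; g(5) = 2; g(6) = 0 → root.
Roots: {1, 2, 6}.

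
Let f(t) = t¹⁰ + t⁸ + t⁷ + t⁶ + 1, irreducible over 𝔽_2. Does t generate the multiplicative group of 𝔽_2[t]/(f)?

No

|GF(2^10)^×| = 2^10 − 1 = 1023. Prime factorization: 1023 = 3·11·31.
f is primitive ⇔ t has order 1023 in GF(2)[t]/(f), i.e. t^(1023/q) ≠ 1 for each prime q | 1023.
t^(341) mod f = 1
t^(93) mod f = t⁵ + t⁴ + 1.
t^(33) mod f = t⁹ + t⁷ + t⁶ + t³ + t² + t.
Since t^(341) = 1, the order of t divides 341 < 1023; not primitive.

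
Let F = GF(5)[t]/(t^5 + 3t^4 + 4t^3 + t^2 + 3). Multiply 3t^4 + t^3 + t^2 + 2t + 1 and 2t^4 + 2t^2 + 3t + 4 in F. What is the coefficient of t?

0

Multiply in GF(5)[t]: (3t^4 + t^3 + t^2 + 2t + 1)·(2t^4 + 2t^2 + 3t + 4) = t^8 + 2t^7 + 3t^6 + 4t^4 + t^3 + 2t^2 + t + 4.
Reduce using t^5 ≡ 2t^4 + t^3 + 4t^2 + 2 (mod t^5 + 3t^4 + 4t^3 + t^2 + 3).
Reduced: t^4 + 3t^3 + 3t^2 + 3.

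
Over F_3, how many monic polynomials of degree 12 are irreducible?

44220

x^(3^12) − x is the product of all monic irreducibles of degree dividing 12; Möbius inversion gives N = (1/12) Σ μ(12/d)·3^d.
Divisors of 12: 1, 2, 3, 4, 6, 12; μ(12/d) for each: 0, 1, 0, -1, -1, 1.
Σ = 3^2 − 3^4 − 3^6 + 3^12 = 530640.
N = 530640/12 = 44220.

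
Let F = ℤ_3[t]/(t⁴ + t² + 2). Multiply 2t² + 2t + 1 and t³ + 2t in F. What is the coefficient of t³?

Multiply in ℤ_3[t]: (2t² + 2t + 1)·(t³ + 2t) = 2t⁵ + 2t⁴ + 2t³ + t² + 2t.
Reduce using t⁴ ≡ 2t² + 1 (mod t⁴ + t² + 2).
Reduced: 2t² + t + 2.

0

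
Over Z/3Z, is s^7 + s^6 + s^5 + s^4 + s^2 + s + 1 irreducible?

Yes

Write P(s) = s^7 + s^6 + s^5 + s^4 + s^2 + s + 1.
Check for roots in Z/3Z: P(0) = 1; P(1) = 1; P(2) = 1.
No roots, so no linear factors.
Monic irreducibles of degree 2 over GF(3): s^2 + 1, s^2 + s - 1, s^2 - s - 1.
None of them divide P (all give nonzero remainder).
Degree-3 irreducible divisors: test the 8 monic irreducibles of degree 3 over GF(3).
None of them divide P (all give nonzero remainder).
No irreducible factor of degree ≤ 3 exists, so P is irreducible over GF(3).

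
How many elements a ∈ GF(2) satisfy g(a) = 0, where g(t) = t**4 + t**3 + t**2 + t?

Evaluate at each of the 2 elements of GF(2):
g(0) = 0 → root; g(1) = 0 → root.
Roots: {0, 1}.

2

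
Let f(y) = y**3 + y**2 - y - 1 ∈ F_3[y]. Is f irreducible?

No

Check for roots in F_3: f(0) = 2; f(1) = 0 → root; f(2) = 0 → root.
f(1) = 0, so (y − 1) divides f(y); f is reducible.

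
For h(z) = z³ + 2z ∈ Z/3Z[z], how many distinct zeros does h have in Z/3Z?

3

Evaluate at each of the 3 elements of Z/3Z:
h(0) = 0 → root; h(1) = 0 → root; h(2) = 0 → root.
Roots: {0, 1, 2}.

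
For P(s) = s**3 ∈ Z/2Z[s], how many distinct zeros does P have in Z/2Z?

1

Evaluate at each of the 2 elements of Z/2Z:
P(0) = 0 → root; P(1) = 1.
Roots: {0}.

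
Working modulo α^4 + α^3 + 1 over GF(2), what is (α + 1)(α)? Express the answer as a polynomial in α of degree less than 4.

α^2 + α

Multiply in GF(2)[α]: (α + 1)·(α) = α^2 + α.
Reduced: α^2 + α.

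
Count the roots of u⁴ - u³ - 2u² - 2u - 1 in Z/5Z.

2

Write h(u) = u⁴ - u³ - 2u² - 2u - 1.
Evaluate at each of the 5 elements of Z/5Z:
h(0) = 4; h(1) = 0 → root; h(2) = 0 → root; h(3) = 4; h(4) = 1.
Roots: {1, 2}.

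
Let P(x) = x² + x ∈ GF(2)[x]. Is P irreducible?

No

Check for roots in GF(2): P(0) = 0 → root; P(1) = 0 → root.
P(0) = 0, so (x) divides P(x); P is reducible.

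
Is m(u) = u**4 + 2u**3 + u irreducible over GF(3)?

Check for roots in GF(3): m(0) = 0 → root; m(1) = 1; m(2) = 1.
m(0) = 0, so (u) divides m(u); m is reducible.

No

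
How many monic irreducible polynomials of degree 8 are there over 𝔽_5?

x^(5^8) − x is the product of all monic irreducibles of degree dividing 8; Möbius inversion gives N = (1/8) Σ μ(8/d)·5^d.
Divisors of 8: 1, 2, 4, 8; μ(8/d) for each: 0, 0, -1, 1.
Σ = − 5^4 + 5^8 = 390000.
N = 390000/8 = 48750.

48750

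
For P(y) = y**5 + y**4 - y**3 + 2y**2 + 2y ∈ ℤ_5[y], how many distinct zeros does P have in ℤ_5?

2

Evaluate at each of the 5 elements of ℤ_5:
P(0) = 0 → root; P(1) = 0 → root; P(2) = 2; P(3) = 1; P(4) = 1.
Roots: {0, 1}.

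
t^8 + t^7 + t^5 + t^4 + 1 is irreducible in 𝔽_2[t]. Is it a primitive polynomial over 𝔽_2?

No

Write f(t) = t^8 + t^7 + t^5 + t^4 + 1.
|GF(2^8)^×| = 2^8 − 1 = 255. Prime factorization: 255 = 3·5·17.
f is primitive ⇔ t has order 255 in GF(2)[t]/(f), i.e. t^(255/q) ≠ 1 for each prime q | 255.
t^(85) mod f = t^7 + t^6 + t^3 + t^2 + 1.
t^(51) mod f = 1
t^(15) mod f = t^5 + t^4 + t + 1.
Since t^(51) = 1, the order of t divides 51 < 255; not primitive.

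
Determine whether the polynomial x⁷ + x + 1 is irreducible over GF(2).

Write m(x) = x⁷ + x + 1.
Check for roots in GF(2): m(0) = 1; m(1) = 1.
No roots, so no linear factors.
Monic irreducibles of degree 2 over GF(2): x² + x + 1.
None of them divide m (all give nonzero remainder).
Monic irreducibles of degree 3 over GF(2): x³ + x + 1, x³ + x² + 1.
None of them divide m (all give nonzero remainder).
No irreducible factor of degree ≤ 3 exists, so m is irreducible over GF(2).

Yes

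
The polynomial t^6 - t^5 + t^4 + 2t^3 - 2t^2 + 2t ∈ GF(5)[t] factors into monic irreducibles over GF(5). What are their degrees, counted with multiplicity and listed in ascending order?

1, 1, 2, 2

Write h(t) = t^6 - t^5 + t^4 + 2t^3 - 2t^2 + 2t.
Roots in GF(5): h(0) = 0 → root; h(1) = 3; h(2) = 0 → root; h(3) = 4; h(4) = 2.
Linear factors from roots: (t), (t - 2).
Complete factorization: h(t) = (t)·(t - 2)·(t^2 + 2t - 1)·(t^2 - t + 1).
Factor degrees with multiplicity: 1 + 1 + 2 + 2 = 6.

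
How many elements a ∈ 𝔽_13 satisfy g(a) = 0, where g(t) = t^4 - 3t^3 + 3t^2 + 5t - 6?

2

Evaluate at each of the 13 elements of 𝔽_13:
g(0) = 7; g(1) = 0 → root; g(2) = 8; g(3) = 10; g(4) = 9; g(5) = 6; g(6) = 0 → root; g(7) = 1; g(8) = 4; g(9) = 2; g(10) = 12; g(11) = 10; g(12) = 9.
Roots: {1, 6}.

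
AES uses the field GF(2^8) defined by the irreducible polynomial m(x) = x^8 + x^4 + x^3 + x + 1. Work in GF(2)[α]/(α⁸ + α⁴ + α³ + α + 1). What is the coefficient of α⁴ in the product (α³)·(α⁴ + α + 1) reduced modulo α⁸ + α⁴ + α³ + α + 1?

1

Multiply in GF(2)[α]: (α³)·(α⁴ + α + 1) = α⁷ + α⁴ + α³.
Reduced: α⁷ + α⁴ + α³.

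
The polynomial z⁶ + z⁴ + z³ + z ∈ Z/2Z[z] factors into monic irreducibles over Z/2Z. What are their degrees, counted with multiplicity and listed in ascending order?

Write g(z) = z⁶ + z⁴ + z³ + z.
Roots in Z/2Z: g(0) = 0 → root; g(1) = 0 → root.
Linear factors from roots: (z), (z + 1).
Complete factorization: g(z) = (z)·(z + 1)^3·(z² + z + 1).
Factor degrees with multiplicity: 1 + 1 + 1 + 1 + 2 = 6.

1, 1, 1, 1, 2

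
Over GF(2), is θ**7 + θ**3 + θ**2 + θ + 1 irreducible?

Write g(θ) = θ**7 + θ**3 + θ**2 + θ + 1.
Check for roots in GF(2): g(0) = 1; g(1) = 1.
No roots, so no linear factors.
Monic irreducibles of degree 2 over GF(2): θ**2 + θ + 1.
None of them divide g (all give nonzero remainder).
Monic irreducibles of degree 3 over GF(2): θ**3 + θ + 1, θ**3 + θ**2 + 1.
None of them divide g (all give nonzero remainder).
No irreducible factor of degree ≤ 3 exists, so g is irreducible over GF(2).

Yes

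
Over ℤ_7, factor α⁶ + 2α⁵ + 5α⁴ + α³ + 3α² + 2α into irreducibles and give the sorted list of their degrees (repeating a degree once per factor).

Write g(α) = α⁶ + 2α⁵ + 5α⁴ + α³ + 3α² + 2α.
Linear factors from roots: (α), (α + 6), (α + 4).
Complete factorization: g(α) = (α)·(α + 4)·(α + 6)·(α³ + 6α² + 5α + 3).
Factor degrees with multiplicity: 1 + 1 + 1 + 3 = 6.

1, 1, 1, 3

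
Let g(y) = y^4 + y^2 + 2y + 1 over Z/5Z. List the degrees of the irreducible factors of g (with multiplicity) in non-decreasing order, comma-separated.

1, 1, 2

Roots in Z/5Z: g(0) = 1; g(1) = 0 → root; g(2) = 0 → root; g(3) = 2; g(4) = 1.
Linear factors from roots: (y + 4), (y + 3).
Complete factorization: g(y) = (y + 3)·(y + 4)·(y^2 + 3y + 3).
Factor degrees with multiplicity: 1 + 1 + 2 = 4.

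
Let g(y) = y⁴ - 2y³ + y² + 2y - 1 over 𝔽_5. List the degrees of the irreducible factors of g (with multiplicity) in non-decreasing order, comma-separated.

4

Roots in 𝔽_5: g(0) = 4; g(1) = 1; g(2) = 2; g(3) = 1; g(4) = 1.
Complete factorization: g(y) = (y⁴ - 2y³ + y² + 2y - 1).
Factor degrees with multiplicity: 4 = 4.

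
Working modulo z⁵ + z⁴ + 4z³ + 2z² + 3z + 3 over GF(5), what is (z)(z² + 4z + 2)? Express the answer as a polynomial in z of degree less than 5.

z^3 + 4z^2 + 2z

Multiply in GF(5)[z]: (z)·(z² + 4z + 2) = z³ + 4z² + 2z.
Reduced: z³ + 4z² + 2z.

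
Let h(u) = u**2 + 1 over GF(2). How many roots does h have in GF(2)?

1

Evaluate at each of the 2 elements of GF(2):
h(0) = 1; h(1) = 0 → root.
Roots: {1}.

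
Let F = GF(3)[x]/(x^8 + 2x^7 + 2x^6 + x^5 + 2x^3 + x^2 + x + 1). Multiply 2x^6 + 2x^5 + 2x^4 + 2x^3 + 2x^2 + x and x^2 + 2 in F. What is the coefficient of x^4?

Multiply in GF(3)[x]: (2x^6 + 2x^5 + 2x^4 + 2x^3 + 2x^2 + x)·(x^2 + 2) = 2x^8 + 2x^7 + 2x^3 + x^2 + 2x.
Reduce using x^8 ≡ x^7 + x^6 + 2x^5 + x^3 + 2x^2 + 2x + 2 (mod x^8 + 2x^7 + 2x^6 + x^5 + 2x^3 + x^2 + x + 1).
Reduced: x^7 + 2x^6 + x^5 + x^3 + 2x^2 + 1.

0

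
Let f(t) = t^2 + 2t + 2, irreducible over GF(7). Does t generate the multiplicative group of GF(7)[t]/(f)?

|GF(7^2)^×| = 7^2 − 1 = 48. Prime factorization: 48 = 2^4·3.
f is primitive ⇔ t has order 48 in GF(7)[t]/(f), i.e. t^(48/q) ≠ 1 for each prime q | 48.
t^(24) mod f = 1
t^(16) mod f = 4.
Since t^(24) = 1, the order of t divides 24 < 48; not primitive.

No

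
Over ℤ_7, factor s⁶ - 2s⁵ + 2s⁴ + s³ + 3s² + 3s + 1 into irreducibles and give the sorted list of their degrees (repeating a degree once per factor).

Write f(s) = s⁶ - 2s⁵ + 2s⁴ + s³ + 3s² + 3s + 1.
Linear factors from roots: (s - 3).
Complete factorization: f(s) = (s - 3)·(s² + 3s + 1)·(s³ - 2s² + 3s + 2).
Factor degrees with multiplicity: 1 + 2 + 3 = 6.

1, 2, 3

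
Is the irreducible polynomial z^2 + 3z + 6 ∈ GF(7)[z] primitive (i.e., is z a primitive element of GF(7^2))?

No

Write f(z) = z^2 + 3z + 6.
|GF(7^2)^×| = 7^2 − 1 = 48. Prime factorization: 48 = 2^4·3.
f is primitive ⇔ z has order 48 in GF(7)[z]/(f), i.e. z^(48/q) ≠ 1 for each prime q | 48.
z^(24) mod f = 6.
z^(16) mod f = 1
Since z^(16) = 1, the order of z divides 16 < 48; not primitive.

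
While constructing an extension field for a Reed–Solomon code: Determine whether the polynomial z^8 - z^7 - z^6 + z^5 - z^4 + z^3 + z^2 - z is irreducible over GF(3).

No

Write m(z) = z^8 - z^7 - z^6 + z^5 - z^4 + z^3 + z^2 - z.
Check for roots in GF(3): m(0) = 0 → root; m(1) = 0 → root; m(2) = 0 → root.
m(0) = 0, so (z) divides m(z); m is reducible.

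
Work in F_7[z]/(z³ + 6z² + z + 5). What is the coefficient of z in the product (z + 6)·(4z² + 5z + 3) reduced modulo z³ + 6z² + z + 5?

1

Multiply in F_7[z]: (z + 6)·(4z² + 5z + 3) = 4z³ + z² + 5z + 4.
Reduce using z³ ≡ z² + 6z + 2 (mod z³ + 6z² + z + 5).
Reduced: 5z² + z + 5.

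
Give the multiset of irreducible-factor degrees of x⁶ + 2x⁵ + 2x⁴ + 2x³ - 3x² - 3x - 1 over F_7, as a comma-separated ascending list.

1, 1, 2, 2

Write g(x) = x⁶ + 2x⁵ + 2x⁴ + 2x³ - 3x² - 3x - 1.
Linear factors from roots: (x - 1).
Complete factorization: g(x) = (x - 1)^2·(x² - 3)·(x² - 3x - 2).
Factor degrees with multiplicity: 1 + 1 + 2 + 2 = 6.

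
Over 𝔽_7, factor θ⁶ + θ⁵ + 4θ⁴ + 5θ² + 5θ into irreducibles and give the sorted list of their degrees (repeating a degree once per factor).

Write h(θ) = θ⁶ + θ⁵ + 4θ⁴ + 5θ² + 5θ.
Linear factors from roots: (θ), (θ + 3).
Complete factorization: h(θ) = (θ)·(θ + 3)·(θ² + 6θ + 3)·(θ² + 6θ + 6).
Factor degrees with multiplicity: 1 + 1 + 2 + 2 = 6.

1, 1, 2, 2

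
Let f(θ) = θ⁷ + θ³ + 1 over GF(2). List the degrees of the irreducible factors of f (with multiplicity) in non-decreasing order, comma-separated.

Roots in GF(2): f(0) = 1; f(1) = 1.
Complete factorization: f(θ) = (θ⁷ + θ³ + 1).
Factor degrees with multiplicity: 7 = 7.

7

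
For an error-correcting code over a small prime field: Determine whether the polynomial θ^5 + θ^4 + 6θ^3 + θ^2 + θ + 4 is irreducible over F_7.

No

Write f(θ) = θ^5 + θ^4 + 6θ^3 + θ^2 + θ + 4.
Check for roots in F_7: f(0) = 4; f(1) = 0 → root; f(2) = 1; f(3) = 5; f(4) = 1; f(5) = 5; f(6) = 5.
f(1) = 0, so (θ − 1) divides f(θ); f is reducible.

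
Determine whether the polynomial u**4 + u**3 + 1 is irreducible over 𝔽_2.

Yes

Write P(u) = u**4 + u**3 + 1.
Check for roots in 𝔽_2: P(0) = 1; P(1) = 1.
No roots, so no linear factors.
Monic irreducibles of degree 2 over GF(2): u**2 + u + 1.
None of them divide P (all give nonzero remainder).
No irreducible factor of degree ≤ 2 exists, so P is irreducible over GF(2).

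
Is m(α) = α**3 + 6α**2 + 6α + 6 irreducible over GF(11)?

Yes

Check each element of GF(11) for a root: m(0)=6, m(1)=8, m(2)=6, m(3)=6, m(4)=3, m(5)=3, m(6)=1, m(7)=3, m(8)=4, m(9)=10, m(10)=5.
No roots. A degree-3 polynomial over a field with no linear factor is irreducible.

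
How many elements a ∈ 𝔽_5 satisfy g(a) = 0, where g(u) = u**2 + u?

2

Evaluate at each of the 5 elements of 𝔽_5:
g(0) = 0 → root; g(1) = 2; g(2) = 1; g(3) = 2; g(4) = 0 → root.
Roots: {0, 4}.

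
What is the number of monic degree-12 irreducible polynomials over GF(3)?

Gauss's count: N_{3}(12) = (1/12) Σ_{d|12} μ(12/d)·3^d.
Divisors of 12: 1, 2, 3, 4, 6, 12; μ(12/d) for each: 0, 1, 0, -1, -1, 1.
Σ = 3^2 − 3^4 − 3^6 + 3^12 = 530640.
N = 530640/12 = 44220.

44220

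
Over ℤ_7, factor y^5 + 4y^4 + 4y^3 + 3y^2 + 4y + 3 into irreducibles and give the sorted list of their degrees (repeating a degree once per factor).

Write f(y) = y^5 + 4y^4 + 4y^3 + 3y^2 + 4y + 3.
Linear factors from roots: (y + 2).
Complete factorization: f(y) = (y + 2)·(y^2 + 4y + 6)·(y^2 + 5y + 2).
Factor degrees with multiplicity: 1 + 2 + 2 = 5.

1, 2, 2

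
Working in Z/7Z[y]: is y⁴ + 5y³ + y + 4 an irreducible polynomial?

Yes

Write m(y) = y⁴ + 5y³ + y + 4.
Check for roots in Z/7Z: m(0) = 4; m(1) = 4; m(2) = 6; m(3) = 6; m(4) = 3; m(5) = 6; m(6) = 6.
No roots, so no linear factors.
Degree-2 irreducible divisors: test the 21 monic irreducibles of degree 2 over GF(7).
None of them divide m (all give nonzero remainder).
No irreducible factor of degree ≤ 2 exists, so m is irreducible over GF(7).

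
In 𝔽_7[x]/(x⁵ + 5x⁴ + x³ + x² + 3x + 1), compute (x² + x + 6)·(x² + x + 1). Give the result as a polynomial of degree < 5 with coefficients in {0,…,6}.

Multiply in 𝔽_7[x]: (x² + x + 6)·(x² + x + 1) = x⁴ + 2x³ + x² + 6.
Reduced: x⁴ + 2x³ + x² + 6.

x^4 + 2x^3 + x^2 + 6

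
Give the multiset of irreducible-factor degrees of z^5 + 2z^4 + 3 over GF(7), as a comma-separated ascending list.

2, 3

Write h(z) = z^5 + 2z^4 + 3.
Complete factorization: h(z) = (z^2 + 4z + 6)·(z^3 + 5z^2 + 2z + 4).
Factor degrees with multiplicity: 2 + 3 = 5.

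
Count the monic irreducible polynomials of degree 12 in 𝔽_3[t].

x^(3^12) − x is the product of all monic irreducibles of degree dividing 12; Möbius inversion gives N = (1/12) Σ μ(12/d)·3^d.
Divisors of 12: 1, 2, 3, 4, 6, 12; μ(12/d) for each: 0, 1, 0, -1, -1, 1.
Σ = 3^2 − 3^4 − 3^6 + 3^12 = 530640.
N = 530640/12 = 44220.

44220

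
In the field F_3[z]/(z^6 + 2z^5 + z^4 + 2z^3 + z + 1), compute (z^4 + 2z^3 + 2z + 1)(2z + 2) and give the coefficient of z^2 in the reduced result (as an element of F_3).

Multiply in F_3[z]: (z^4 + 2z^3 + 2z + 1)·(2z + 2) = 2z^5 + z^3 + z^2 + 2.
Reduced: 2z^5 + z^3 + z^2 + 2.

1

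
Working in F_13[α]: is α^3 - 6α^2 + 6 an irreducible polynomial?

Write g(α) = α^3 - 6α^2 + 6.
Check each element of F_13 for a root: g(0)=6, g(1)=1, g(2)=3, g(3)=5, g(4)=0, g(5)=7, g(6)=6, g(7)=3, g(8)=4, g(9)=2, g(10)=3, g(11)=0, g(12)=12.
g(4) = 0, so (α − 4) divides g(α); g is reducible.

No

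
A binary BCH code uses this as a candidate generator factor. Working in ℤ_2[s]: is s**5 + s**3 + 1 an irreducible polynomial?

Write f(s) = s**5 + s**3 + 1.
Check for roots in ℤ_2: f(0) = 1; f(1) = 1.
No roots, so no linear factors.
Monic irreducibles of degree 2 over GF(2): s**2 + s + 1.
None of them divide f (all give nonzero remainder).
No irreducible factor of degree ≤ 2 exists, so f is irreducible over GF(2).

Yes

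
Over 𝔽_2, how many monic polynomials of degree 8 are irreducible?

By the necklace-counting formula, N_2(8) = (1/8) Σ_{d|8} μ(8/d)·2^d.
Divisors of 8: 1, 2, 4, 8; μ(8/d) for each: 0, 0, -1, 1.
Σ = − 2^4 + 2^8 = 240.
N = 240/8 = 30.

30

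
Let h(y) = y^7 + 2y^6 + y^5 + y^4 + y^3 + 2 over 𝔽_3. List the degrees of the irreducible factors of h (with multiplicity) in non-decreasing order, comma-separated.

Roots in 𝔽_3: h(0) = 2; h(1) = 2; h(2) = 2.
Complete factorization: h(y) = (y^7 + 2y^6 + y^5 + y^4 + y^3 + 2).
Factor degrees with multiplicity: 7 = 7.

7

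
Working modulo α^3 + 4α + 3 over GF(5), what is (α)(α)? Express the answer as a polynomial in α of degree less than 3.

α^2

Multiply in GF(5)[α]: (α)·(α) = α^2.
Reduced: α^2.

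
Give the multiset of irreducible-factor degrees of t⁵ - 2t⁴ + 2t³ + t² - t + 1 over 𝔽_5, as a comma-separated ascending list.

Write g(t) = t⁵ - 2t⁴ + 2t³ + t² - t + 1.
Roots in 𝔽_5: g(0) = 1; g(1) = 2; g(2) = 4; g(3) = 2; g(4) = 3.
Complete factorization: g(t) = (t⁵ - 2t⁴ + 2t³ + t² - t + 1).
Factor degrees with multiplicity: 5 = 5.

5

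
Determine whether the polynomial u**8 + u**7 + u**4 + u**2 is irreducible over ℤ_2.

No

Write f(u) = u**8 + u**7 + u**4 + u**2.
Check for roots in ℤ_2: f(0) = 0 → root; f(1) = 0 → root.
f(0) = 0, so (u) divides f(u); f is reducible.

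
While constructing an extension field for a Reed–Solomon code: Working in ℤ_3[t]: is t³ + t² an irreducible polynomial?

No

Write g(t) = t³ + t².
Check for roots in ℤ_3: g(0) = 0 → root; g(1) = 2; g(2) = 0 → root.
g(0) = 0, so (t) divides g(t); g is reducible.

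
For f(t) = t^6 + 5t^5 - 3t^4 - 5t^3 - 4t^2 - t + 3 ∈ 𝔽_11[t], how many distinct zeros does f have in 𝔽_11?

4

Evaluate at each of the 11 elements of 𝔽_11:
f(0) = 3; f(1) = 7; f(2) = 0 → root; f(3) = 1; f(4) = 0 → root; f(5) = 4; f(6) = 0 → root; f(7) = 0 → root; f(8) = 3; f(9) = 6; f(10) = 9.
Roots: {2, 4, 6, 7}.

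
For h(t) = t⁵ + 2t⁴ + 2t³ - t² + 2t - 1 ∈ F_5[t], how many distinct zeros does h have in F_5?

3

Evaluate at each of the 5 elements of F_5:
h(0) = 4; h(1) = 0 → root; h(2) = 4; h(3) = 0 → root; h(4) = 0 → root.
Roots: {1, 3, 4}.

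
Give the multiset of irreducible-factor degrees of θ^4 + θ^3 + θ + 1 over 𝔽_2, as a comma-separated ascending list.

1, 1, 2

Write g(θ) = θ^4 + θ^3 + θ + 1.
Roots in 𝔽_2: g(0) = 1; g(1) = 0 → root.
Linear factors from roots: (θ + 1).
Complete factorization: g(θ) = (θ + 1)^2·(θ^2 + θ + 1).
Factor degrees with multiplicity: 1 + 1 + 2 = 4.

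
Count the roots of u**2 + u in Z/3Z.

2

Write h(u) = u**2 + u.
Evaluate at each of the 3 elements of Z/3Z:
h(0) = 0 → root; h(1) = 2; h(2) = 0 → root.
Roots: {0, 2}.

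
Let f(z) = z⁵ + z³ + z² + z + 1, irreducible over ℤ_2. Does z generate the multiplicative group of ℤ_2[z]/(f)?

Yes

|GF(2^5)^×| = 2^5 − 1 = 31. Prime factorization: 31 = 31.
f is primitive ⇔ z has order 31 in GF(2)[z]/(f), i.e. z^(31/q) ≠ 1 for each prime q | 31.
z^(1) mod f = z.
None equal 1, so z has full order 31; f is primitive.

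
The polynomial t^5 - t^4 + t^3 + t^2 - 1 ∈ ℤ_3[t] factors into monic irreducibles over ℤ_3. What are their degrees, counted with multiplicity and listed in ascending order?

Write g(t) = t^5 - t^4 + t^3 + t^2 - 1.
Roots in ℤ_3: g(0) = 2; g(1) = 1; g(2) = 0 → root.
Linear factors from roots: (t + 1).
Complete factorization: g(t) = (t + 1)·(t^2 + 1)·(t^2 + t - 1).
Factor degrees with multiplicity: 1 + 2 + 2 = 5.

1, 2, 2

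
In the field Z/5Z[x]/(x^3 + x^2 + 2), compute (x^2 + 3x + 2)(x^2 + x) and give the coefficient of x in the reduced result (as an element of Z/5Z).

Multiply in Z/5Z[x]: (x^2 + 3x + 2)·(x^2 + x) = x^4 + 4x^3 + 2x.
Reduce using x^3 ≡ 4x^2 + 3 (mod x^3 + x^2 + 2).
Reduced: 2x^2 + 4.

0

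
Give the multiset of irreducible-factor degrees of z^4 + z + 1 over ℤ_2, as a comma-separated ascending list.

Write f(z) = z^4 + z + 1.
Roots in ℤ_2: f(0) = 1; f(1) = 1.
Complete factorization: f(z) = (z^4 + z + 1).
Factor degrees with multiplicity: 4 = 4.

4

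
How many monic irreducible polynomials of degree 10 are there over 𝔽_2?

99

By the necklace-counting formula, N_2(10) = (1/10) Σ_{d|10} μ(10/d)·2^d.
Divisors of 10: 1, 2, 5, 10; μ(10/d) for each: 1, -1, -1, 1.
Σ = 2^1 − 2^2 − 2^5 + 2^10 = 990.
N = 990/10 = 99.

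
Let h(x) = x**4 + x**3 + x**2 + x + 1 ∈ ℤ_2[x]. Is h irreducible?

Yes

Check for roots in ℤ_2: h(0) = 1; h(1) = 1.
No roots, so no linear factors.
Monic irreducibles of degree 2 over GF(2): x**2 + x + 1.
None of them divide h (all give nonzero remainder).
No irreducible factor of degree ≤ 2 exists, so h is irreducible over GF(2).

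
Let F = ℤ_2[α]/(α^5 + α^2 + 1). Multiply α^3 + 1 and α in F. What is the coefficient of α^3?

0

Multiply in ℤ_2[α]: (α^3 + 1)·(α) = α^4 + α.
Reduced: α^4 + α.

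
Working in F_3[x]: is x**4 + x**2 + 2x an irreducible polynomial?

Write P(x) = x**4 + x**2 + 2x.
Check for roots in F_3: P(0) = 0 → root; P(1) = 1; P(2) = 0 → root.
P(0) = 0, so (x) divides P(x); P is reducible.

No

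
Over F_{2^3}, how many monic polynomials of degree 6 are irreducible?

The number of monic irreducibles of degree 6 over GF(8) is (1/6)·Σ_{d∣6} μ(6/d) 8^d.
Divisors of 6: 1, 2, 3, 6; μ(6/d) for each: 1, -1, -1, 1.
Σ = 8^1 − 8^2 − 8^3 + 8^6 = 261576.
N = 261576/6 = 43596.

43596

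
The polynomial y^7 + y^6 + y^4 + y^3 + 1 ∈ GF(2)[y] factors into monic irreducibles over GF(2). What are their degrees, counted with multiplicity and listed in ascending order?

3, 4

Write g(y) = y^7 + y^6 + y^4 + y^3 + 1.
Roots in GF(2): g(0) = 1; g(1) = 1.
Complete factorization: g(y) = (y^3 + y + 1)·(y^4 + y^3 + y^2 + y + 1).
Factor degrees with multiplicity: 3 + 4 = 7.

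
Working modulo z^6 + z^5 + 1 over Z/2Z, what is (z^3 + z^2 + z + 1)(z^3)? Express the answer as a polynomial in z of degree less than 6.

Multiply in Z/2Z[z]: (z^3 + z^2 + z + 1)·(z^3) = z^6 + z^5 + z^4 + z^3.
Reduce using z^6 ≡ z^5 + 1 (mod z^6 + z^5 + 1).
Reduced: z^4 + z^3 + 1.

z^4 + z^3 + 1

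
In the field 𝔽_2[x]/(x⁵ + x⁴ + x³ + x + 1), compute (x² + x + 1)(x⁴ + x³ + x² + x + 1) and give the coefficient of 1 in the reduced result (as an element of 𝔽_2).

Multiply in 𝔽_2[x]: (x² + x + 1)·(x⁴ + x³ + x² + x + 1) = x⁶ + x⁴ + x³ + x² + 1.
Reduce using x⁵ ≡ x⁴ + x³ + x + 1 (mod x⁵ + x⁴ + x³ + x + 1).
Reduced: x⁴.

0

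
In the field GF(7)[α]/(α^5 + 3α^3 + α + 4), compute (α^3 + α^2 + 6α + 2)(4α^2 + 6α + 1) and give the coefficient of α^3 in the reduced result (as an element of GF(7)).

Multiply in GF(7)[α]: (α^3 + α^2 + 6α + 2)·(4α^2 + 6α + 1) = 4α^5 + 3α^4 + 3α^3 + 3α^2 + 4α + 2.
Reduce using α^5 ≡ 4α^3 + 6α + 3 (mod α^5 + 3α^3 + α + 4).
Reduced: 3α^4 + 5α^3 + 3α^2.

5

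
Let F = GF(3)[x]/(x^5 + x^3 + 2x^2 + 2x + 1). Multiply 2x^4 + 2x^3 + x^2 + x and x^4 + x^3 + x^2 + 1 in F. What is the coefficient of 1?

1

Multiply in GF(3)[x]: (2x^4 + 2x^3 + x^2 + x)·(x^4 + x^3 + x^2 + 1) = 2x^8 + x^7 + 2x^6 + x^5 + x^4 + x^2 + x.
Reduce using x^5 ≡ 2x^3 + x^2 + x + 2 (mod x^5 + x^3 + 2x^2 + 2x + 1).
Reduced: x^4 + 2x^2 + 1.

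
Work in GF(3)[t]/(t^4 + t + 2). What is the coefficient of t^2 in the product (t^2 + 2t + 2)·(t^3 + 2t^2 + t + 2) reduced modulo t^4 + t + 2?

1

Multiply in GF(3)[t]: (t^2 + 2t + 2)·(t^3 + 2t^2 + t + 2) = t^5 + t^4 + t^3 + 2t^2 + 1.
Reduce using t^4 ≡ 2t + 1 (mod t^4 + t + 2).
Reduced: t^3 + t^2 + 2.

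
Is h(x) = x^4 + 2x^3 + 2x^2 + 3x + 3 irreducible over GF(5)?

No

Check for roots in GF(5): h(0) = 3; h(1) = 1; h(2) = 4; h(3) = 0 → root; h(4) = 1.
h(3) = 0, so (x − 3) divides h(x); h is reducible.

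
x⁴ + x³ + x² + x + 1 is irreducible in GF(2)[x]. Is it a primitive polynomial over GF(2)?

Write f(x) = x⁴ + x³ + x² + x + 1.
|GF(2^4)^×| = 2^4 − 1 = 15. Prime factorization: 15 = 3·5.
f is primitive ⇔ x has order 15 in GF(2)[x]/(f), i.e. x^(15/q) ≠ 1 for each prime q | 15.
x^(5) mod f = 1
x^(3) mod f = x³.
Since x^(5) = 1, the order of x divides 5 < 15; not primitive.

No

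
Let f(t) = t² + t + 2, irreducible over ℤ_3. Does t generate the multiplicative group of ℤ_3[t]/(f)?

Yes

|GF(3^2)^×| = 3^2 − 1 = 8. Prime factorization: 8 = 2^3.
f is primitive ⇔ t has order 8 in GF(3)[t]/(f), i.e. t^(8/q) ≠ 1 for each prime q | 8.
t^(4) mod f = 2.
None equal 1, so t has full order 8; f is primitive.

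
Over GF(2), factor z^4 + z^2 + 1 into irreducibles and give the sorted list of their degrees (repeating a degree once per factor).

2, 2

Write h(z) = z^4 + z^2 + 1.
Roots in GF(2): h(0) = 1; h(1) = 1.
Complete factorization: h(z) = (z^2 + z + 1)^2.
Factor degrees with multiplicity: 2 + 2 = 4.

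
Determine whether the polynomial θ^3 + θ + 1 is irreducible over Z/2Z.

Write g(θ) = θ^3 + θ + 1.
Check for roots in Z/2Z: g(0) = 1; g(1) = 1.
No roots. A degree-3 polynomial over a field with no linear factor is irreducible.

Yes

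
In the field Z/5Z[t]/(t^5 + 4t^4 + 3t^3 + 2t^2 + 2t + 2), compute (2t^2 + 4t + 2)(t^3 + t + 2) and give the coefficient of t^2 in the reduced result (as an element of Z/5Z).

4

Multiply in Z/5Z[t]: (2t^2 + 4t + 2)·(t^3 + t + 2) = 2t^5 + 4t^4 + 4t^3 + 3t^2 + 4.
Reduce using t^5 ≡ t^4 + 2t^3 + 3t^2 + 3t + 3 (mod t^5 + 4t^4 + 3t^3 + 2t^2 + 2t + 2).
Reduced: t^4 + 3t^3 + 4t^2 + t.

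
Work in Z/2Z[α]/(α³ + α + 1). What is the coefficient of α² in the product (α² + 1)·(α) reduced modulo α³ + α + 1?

Multiply in Z/2Z[α]: (α² + 1)·(α) = α³ + α.
Reduce using α³ ≡ α + 1 (mod α³ + α + 1).
Reduced: 1.

0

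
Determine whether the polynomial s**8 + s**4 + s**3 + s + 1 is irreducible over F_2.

Yes

Write h(s) = s**8 + s**4 + s**3 + s + 1.
Check for roots in F_2: h(0) = 1; h(1) = 1.
No roots, so no linear factors.
Monic irreducibles of degree 2 over GF(2): s**2 + s + 1.
None of them divide h (all give nonzero remainder).
Monic irreducibles of degree 3 over GF(2): s**3 + s + 1, s**3 + s**2 + 1.
None of them divide h (all give nonzero remainder).
Monic irreducibles of degree 4 over GF(2): s**4 + s + 1, s**4 + s**3 + 1, s**4 + s**3 + s**2 + s + 1.
None of them divide h (all give nonzero remainder).
No irreducible factor of degree ≤ 4 exists, so h is irreducible over GF(2).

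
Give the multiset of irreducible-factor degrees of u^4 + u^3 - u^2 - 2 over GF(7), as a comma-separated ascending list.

Write f(u) = u^4 + u^3 - u^2 - 2.
Complete factorization: f(u) = (u^4 + u^3 - u^2 - 2).
Factor degrees with multiplicity: 4 = 4.

4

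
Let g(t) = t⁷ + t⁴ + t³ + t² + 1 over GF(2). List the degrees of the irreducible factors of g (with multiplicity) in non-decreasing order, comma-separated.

7

Roots in GF(2): g(0) = 1; g(1) = 1.
Complete factorization: g(t) = (t⁷ + t⁴ + t³ + t² + 1).
Factor degrees with multiplicity: 7 = 7.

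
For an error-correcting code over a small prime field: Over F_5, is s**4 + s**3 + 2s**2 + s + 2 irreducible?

Write f(s) = s**4 + s**3 + 2s**2 + s + 2.
Check for roots in F_5: f(0) = 2; f(1) = 2; f(2) = 1; f(3) = 1; f(4) = 3.
No roots, so no linear factors.
Degree-2 irreducible divisors: test the 10 monic irreducibles of degree 2 over GF(5).
None of them divide f (all give nonzero remainder).
No irreducible factor of degree ≤ 2 exists, so f is irreducible over GF(5).

Yes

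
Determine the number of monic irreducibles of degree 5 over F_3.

48

Gauss's count: N_{3}(5) = (1/5) Σ_{d|5} μ(5/d)·3^d.
Divisors of 5: 1, 5; μ(5/d) for each: -1, 1.
Σ = − 3^1 + 3^5 = 240.
N = 240/5 = 48.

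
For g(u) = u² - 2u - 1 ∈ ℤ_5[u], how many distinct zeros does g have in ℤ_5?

Evaluate at each of the 5 elements of ℤ_5:
g(0) = 4; g(1) = 3; g(2) = 4; g(3) = 2; g(4) = 2.
No element is a root.

0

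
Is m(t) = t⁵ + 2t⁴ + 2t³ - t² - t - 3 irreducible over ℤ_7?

No

Check for roots in ℤ_7: m(0) = 4; m(1) = 0 → root; m(2) = 1; m(3) = 3; m(4) = 3; m(5) = 0 → root; m(6) = 3.
m(1) = 0, so (t − 1) divides m(t); m is reducible.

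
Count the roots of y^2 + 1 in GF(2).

1

Write P(y) = y^2 + 1.
Evaluate at each of the 2 elements of GF(2):
P(0) = 1; P(1) = 0 → root.
Roots: {1}.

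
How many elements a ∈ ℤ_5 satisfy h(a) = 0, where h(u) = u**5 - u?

5

Evaluate at each of the 5 elements of ℤ_5:
h(0) = 0 → root; h(1) = 0 → root; h(2) = 0 → root; h(3) = 0 → root; h(4) = 0 → root.
Roots: {0, 1, 2, 3, 4}.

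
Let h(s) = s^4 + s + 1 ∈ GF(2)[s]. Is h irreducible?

Yes

Check for roots in GF(2): h(0) = 1; h(1) = 1.
No roots, so no linear factors.
Monic irreducibles of degree 2 over GF(2): s^2 + s + 1.
None of them divide h (all give nonzero remainder).
No irreducible factor of degree ≤ 2 exists, so h is irreducible over GF(2).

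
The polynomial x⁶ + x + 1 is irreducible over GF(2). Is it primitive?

Yes

Write f(x) = x⁶ + x + 1.
|GF(2^6)^×| = 2^6 − 1 = 63. Prime factorization: 63 = 3^2·7.
f is primitive ⇔ x has order 63 in GF(2)[x]/(f), i.e. x^(63/q) ≠ 1 for each prime q | 63.
x^(21) mod f = x⁵ + x⁴ + x³ + x + 1.
x^(9) mod f = x⁴ + x³.
None equal 1, so x has full order 63; f is primitive.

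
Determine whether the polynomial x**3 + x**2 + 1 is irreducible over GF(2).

Yes

Write g(x) = x**3 + x**2 + 1.
Check for roots in GF(2): g(0) = 1; g(1) = 1.
No roots. A degree-3 polynomial over a field with no linear factor is irreducible.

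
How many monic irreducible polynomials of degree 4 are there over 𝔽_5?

Gauss's count: N_{5}(4) = (1/4) Σ_{d|4} μ(4/d)·5^d.
Divisors of 4: 1, 2, 4; μ(4/d) for each: 0, -1, 1.
Σ = − 5^2 + 5^4 = 600.
N = 600/4 = 150.

150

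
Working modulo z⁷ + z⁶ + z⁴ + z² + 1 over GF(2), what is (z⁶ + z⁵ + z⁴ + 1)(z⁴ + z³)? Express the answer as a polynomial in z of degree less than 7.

z^4 + z^3 + z + 1

Multiply in GF(2)[z]: (z⁶ + z⁵ + z⁴ + 1)·(z⁴ + z³) = z¹⁰ + z⁷ + z⁴ + z³.
Reduce using z⁷ ≡ z⁶ + z⁴ + z² + 1 (mod z⁷ + z⁶ + z⁴ + z² + 1).
Reduced: z⁴ + z³ + z + 1.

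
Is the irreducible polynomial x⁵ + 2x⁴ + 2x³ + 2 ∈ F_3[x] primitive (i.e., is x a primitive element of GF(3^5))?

No

Write f(x) = x⁵ + 2x⁴ + 2x³ + 2.
|GF(3^5)^×| = 3^5 − 1 = 242. Prime factorization: 242 = 2·11^2.
f is primitive ⇔ x has order 242 in GF(3)[x]/(f), i.e. x^(242/q) ≠ 1 for each prime q | 242.
x^(121) mod f = 1
x^(22) mod f = x⁴ + x² + x + 2.
Since x^(121) = 1, the order of x divides 121 < 242; not primitive.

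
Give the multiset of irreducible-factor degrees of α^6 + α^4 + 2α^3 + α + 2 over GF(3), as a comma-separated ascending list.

6

Write h(α) = α^6 + α^4 + 2α^3 + α + 2.
Roots in GF(3): h(0) = 2; h(1) = 1; h(2) = 1.
Complete factorization: h(α) = (α^6 + α^4 + 2α^3 + α + 2).
Factor degrees with multiplicity: 6 = 6.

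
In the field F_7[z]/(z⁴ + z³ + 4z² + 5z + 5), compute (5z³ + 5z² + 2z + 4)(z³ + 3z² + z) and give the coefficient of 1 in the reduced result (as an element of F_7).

2

Multiply in F_7[z]: (5z³ + 5z² + 2z + 4)·(z³ + 3z² + z) = 5z⁶ + 6z⁵ + z⁴ + z³ + 4z.
Reduce using z⁴ ≡ 6z³ + 3z² + 2z + 2 (mod z⁴ + z³ + 4z² + 5z + 5).
Reduced: 6z³ + z² + z + 2.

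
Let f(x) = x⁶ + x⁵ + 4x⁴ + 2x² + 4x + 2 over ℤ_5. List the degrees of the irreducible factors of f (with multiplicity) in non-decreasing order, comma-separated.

2, 2, 2

Roots in ℤ_5: f(0) = 2; f(1) = 4; f(2) = 3; f(3) = 3; f(4) = 4.
Complete factorization: f(x) = (x² + x + 1)·(x² + 2x + 3)·(x² + 3x + 4).
Factor degrees with multiplicity: 2 + 2 + 2 = 6.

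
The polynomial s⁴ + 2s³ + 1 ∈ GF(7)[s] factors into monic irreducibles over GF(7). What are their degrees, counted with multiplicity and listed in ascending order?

1, 1, 2

Write h(s) = s⁴ + 2s³ + 1.
Linear factors from roots: (s + 3), (s + 1).
Complete factorization: h(s) = (s + 1)·(s + 3)·(s² - 2s - 2).
Factor degrees with multiplicity: 1 + 1 + 2 = 4.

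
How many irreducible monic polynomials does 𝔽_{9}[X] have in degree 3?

x^(9^3) − x is the product of all monic irreducibles of degree dividing 3; Möbius inversion gives N = (1/3) Σ μ(3/d)·9^d.
Divisors of 3: 1, 3; μ(3/d) for each: -1, 1.
Σ = − 9^1 + 9^3 = 720.
N = 720/3 = 240.

240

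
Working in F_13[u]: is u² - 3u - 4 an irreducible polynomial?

No

Write f(u) = u² - 3u - 4.
Check each element of F_13 for a root: f(0)=9, f(1)=7, f(2)=7, f(3)=9, f(4)=0, f(5)=6, f(6)=1, f(7)=11, f(8)=10, f(9)=11, f(10)=1, f(11)=6, f(12)=0.
f(4) = 0, so (u − 4) divides f(u); f is reducible.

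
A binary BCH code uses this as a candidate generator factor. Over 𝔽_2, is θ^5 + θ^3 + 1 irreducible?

Write h(θ) = θ^5 + θ^3 + 1.
Check for roots in 𝔽_2: h(0) = 1; h(1) = 1.
No roots, so no linear factors.
Monic irreducibles of degree 2 over GF(2): θ^2 + θ + 1.
None of them divide h (all give nonzero remainder).
No irreducible factor of degree ≤ 2 exists, so h is irreducible over GF(2).

Yes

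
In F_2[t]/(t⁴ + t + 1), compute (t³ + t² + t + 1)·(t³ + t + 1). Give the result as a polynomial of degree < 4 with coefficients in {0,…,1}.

t + 1

Multiply in F_2[t]: (t³ + t² + t + 1)·(t³ + t + 1) = t⁶ + t⁵ + t³ + 1.
Reduce using t⁴ ≡ t + 1 (mod t⁴ + t + 1).
Reduced: t + 1.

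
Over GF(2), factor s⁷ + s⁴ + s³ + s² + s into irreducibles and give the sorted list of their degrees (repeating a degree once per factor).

Write g(s) = s⁷ + s⁴ + s³ + s² + s.
Roots in GF(2): g(0) = 0 → root; g(1) = 1.
Linear factors from roots: (s).
Complete factorization: g(s) = (s)·(s² + s + 1)·(s⁴ + s³ + 1).
Factor degrees with multiplicity: 1 + 2 + 4 = 7.

1, 2, 4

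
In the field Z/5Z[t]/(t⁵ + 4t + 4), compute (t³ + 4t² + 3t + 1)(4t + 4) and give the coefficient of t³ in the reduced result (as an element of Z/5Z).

Multiply in Z/5Z[t]: (t³ + 4t² + 3t + 1)·(4t + 4) = 4t⁴ + 3t² + t + 4.
Reduced: 4t⁴ + 3t² + t + 4.

0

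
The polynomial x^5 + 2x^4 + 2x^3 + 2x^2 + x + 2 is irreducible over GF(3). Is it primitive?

No

Write f(x) = x^5 + 2x^4 + 2x^3 + 2x^2 + x + 2.
|GF(3^5)^×| = 3^5 − 1 = 242. Prime factorization: 242 = 2·11^2.
f is primitive ⇔ x has order 242 in GF(3)[x]/(f), i.e. x^(242/q) ≠ 1 for each prime q | 242.
x^(121) mod f = 1
x^(22) mod f = x^4 + x^2 + 2x.
Since x^(121) = 1, the order of x divides 121 < 242; not primitive.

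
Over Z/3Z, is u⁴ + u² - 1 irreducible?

Yes

Write P(u) = u⁴ + u² - 1.
Check for roots in Z/3Z: P(0) = 2; P(1) = 1; P(2) = 1.
No roots, so no linear factors.
Monic irreducibles of degree 2 over GF(3): u² + 1, u² + u - 1, u² - u - 1.
None of them divide P (all give nonzero remainder).
No irreducible factor of degree ≤ 2 exists, so P is irreducible over GF(3).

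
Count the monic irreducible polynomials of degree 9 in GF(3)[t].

2184

x^(3^9) − x is the product of all monic irreducibles of degree dividing 9; Möbius inversion gives N = (1/9) Σ μ(9/d)·3^d.
Divisors of 9: 1, 3, 9; μ(9/d) for each: 0, -1, 1.
Σ = − 3^3 + 3^9 = 19656.
N = 19656/9 = 2184.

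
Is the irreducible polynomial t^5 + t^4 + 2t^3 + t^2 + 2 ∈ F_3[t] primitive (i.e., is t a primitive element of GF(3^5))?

Write f(t) = t^5 + t^4 + 2t^3 + t^2 + 2.
|GF(3^5)^×| = 3^5 − 1 = 242. Prime factorization: 242 = 2·11^2.
f is primitive ⇔ t has order 242 in GF(3)[t]/(f), i.e. t^(242/q) ≠ 1 for each prime q | 242.
t^(121) mod f = 1
t^(22) mod f = 1
Since t^(121) = 1, the order of t divides 121 < 242; not primitive.

No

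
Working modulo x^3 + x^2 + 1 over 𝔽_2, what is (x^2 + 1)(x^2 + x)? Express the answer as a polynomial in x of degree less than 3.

Multiply in 𝔽_2[x]: (x^2 + 1)·(x^2 + x) = x^4 + x^3 + x^2 + x.
Reduce using x^3 ≡ x^2 + 1 (mod x^3 + x^2 + 1).
Reduced: x^2.

x^2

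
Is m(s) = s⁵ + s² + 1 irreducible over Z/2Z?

Check for roots in Z/2Z: m(0) = 1; m(1) = 1.
No roots, so no linear factors.
Monic irreducibles of degree 2 over GF(2): s² + s + 1.
None of them divide m (all give nonzero remainder).
No irreducible factor of degree ≤ 2 exists, so m is irreducible over GF(2).

Yes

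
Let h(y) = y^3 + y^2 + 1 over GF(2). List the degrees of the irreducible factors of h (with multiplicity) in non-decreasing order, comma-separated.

3

Roots in GF(2): h(0) = 1; h(1) = 1.
Complete factorization: h(y) = (y^3 + y^2 + 1).
Factor degrees with multiplicity: 3 = 3.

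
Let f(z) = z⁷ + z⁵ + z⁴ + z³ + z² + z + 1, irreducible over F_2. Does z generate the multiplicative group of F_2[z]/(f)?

Yes

|GF(2^7)^×| = 2^7 − 1 = 127. Prime factorization: 127 = 127.
f is primitive ⇔ z has order 127 in GF(2)[z]/(f), i.e. z^(127/q) ≠ 1 for each prime q | 127.
z^(1) mod f = z.
None equal 1, so z has full order 127; f is primitive.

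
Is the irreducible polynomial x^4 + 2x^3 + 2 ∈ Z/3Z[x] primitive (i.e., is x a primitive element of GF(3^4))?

Yes

Write f(x) = x^4 + 2x^3 + 2.
|GF(3^4)^×| = 3^4 − 1 = 80. Prime factorization: 80 = 2^4·5.
f is primitive ⇔ x has order 80 in GF(3)[x]/(f), i.e. x^(80/q) ≠ 1 for each prime q | 80.
x^(40) mod f = 2.
x^(16) mod f = 2x^2 + x + 2.
None equal 1, so x has full order 80; f is primitive.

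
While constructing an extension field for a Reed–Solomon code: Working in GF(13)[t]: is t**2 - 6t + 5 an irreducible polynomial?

No

Write m(t) = t**2 - 6t + 5.
Check each element of GF(13) for a root: m(0)=5, m(1)=0, m(2)=10, m(3)=9, m(4)=10, m(5)=0, m(6)=5, m(7)=12, m(8)=8, m(9)=6, m(10)=6, m(11)=8, m(12)=12.
m(1) = 0, so (t − 1) divides m(t); m is reducible.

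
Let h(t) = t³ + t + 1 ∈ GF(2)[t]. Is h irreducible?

Yes

Check for roots in GF(2): h(0) = 1; h(1) = 1.
No roots. A degree-3 polynomial over a field with no linear factor is irreducible.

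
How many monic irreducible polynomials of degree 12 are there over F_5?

20343700

By the necklace-counting formula, N_5(12) = (1/12) Σ_{d|12} μ(12/d)·5^d.
Divisors of 12: 1, 2, 3, 4, 6, 12; μ(12/d) for each: 0, 1, 0, -1, -1, 1.
Σ = 5^2 − 5^4 − 5^6 + 5^12 = 244124400.
N = 244124400/12 = 20343700.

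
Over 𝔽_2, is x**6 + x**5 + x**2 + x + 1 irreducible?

Write f(x) = x**6 + x**5 + x**2 + x + 1.
Check for roots in 𝔽_2: f(0) = 1; f(1) = 1.
No roots, so no linear factors.
Monic irreducibles of degree 2 over GF(2): x**2 + x + 1.
None of them divide f (all give nonzero remainder).
Monic irreducibles of degree 3 over GF(2): x**3 + x + 1, x**3 + x**2 + 1.
None of them divide f (all give nonzero remainder).
No irreducible factor of degree ≤ 3 exists, so f is irreducible over GF(2).

Yes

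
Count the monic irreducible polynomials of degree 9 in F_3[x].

Gauss's count: N_{3}(9) = (1/9) Σ_{d|9} μ(9/d)·3^d.
Divisors of 9: 1, 3, 9; μ(9/d) for each: 0, -1, 1.
Σ = − 3^3 + 3^9 = 19656.
N = 19656/9 = 2184.

2184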